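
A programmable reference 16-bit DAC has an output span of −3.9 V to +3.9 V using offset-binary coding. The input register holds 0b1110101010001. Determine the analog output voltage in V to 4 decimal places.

LSB = 7.8 V / 2^16 = 119.02 µV.
Code 0b1110101010001 = 7505 decimal.
V_out = (−3.9) + 7505 × 0.000119019 V = -3.00677 V.

-3.0068 V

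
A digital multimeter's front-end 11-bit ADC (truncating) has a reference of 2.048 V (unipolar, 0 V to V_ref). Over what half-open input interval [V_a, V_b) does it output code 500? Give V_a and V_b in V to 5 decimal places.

LSB = 2.048/2^11 = 1.000 mV.
V_a = V_low + 500·LSB = 0.5 V; V_b = V_low + 501·LSB = 0.501 V.

[0.50000 V, 0.50100 V)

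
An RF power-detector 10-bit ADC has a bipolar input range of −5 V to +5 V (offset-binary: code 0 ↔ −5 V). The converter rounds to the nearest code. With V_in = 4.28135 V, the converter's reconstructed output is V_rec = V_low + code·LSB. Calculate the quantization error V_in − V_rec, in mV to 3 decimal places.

4.006 mV

One LSB is 10 V / 1024 = 9.766 mV.
(4.28135 − (−5))/0.00976562 = 950.4102; round gives code 950.
V_rec = (−5) + 950·0.00976562 = 4.2773438 V.
V_in − V_rec = 0.00400625 V = 4.006 mV.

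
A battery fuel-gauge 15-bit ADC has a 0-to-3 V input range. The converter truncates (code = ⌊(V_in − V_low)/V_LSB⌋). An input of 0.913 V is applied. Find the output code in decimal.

With 32768 levels over 3 V, one step is 91.55 µV.
(0.913 − 0) / 9.15527e-05 = 9972.395 LSBs.
So the output code is 9972.

code 9972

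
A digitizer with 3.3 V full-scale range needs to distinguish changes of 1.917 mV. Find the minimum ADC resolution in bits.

Number of steps required ≥ 3.3 V / 1.917 mV = 1721.44.
Need 2^N ≥ 1721.44; 2^10 = 1024, 2^11 = 2048.
Minimum N = 11.

11 bits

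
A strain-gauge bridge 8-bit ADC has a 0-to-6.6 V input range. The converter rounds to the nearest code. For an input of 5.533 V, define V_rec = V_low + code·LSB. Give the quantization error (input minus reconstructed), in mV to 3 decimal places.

Step size: 6.6 V ÷ 2^8 = 25.781 mV.
Scaled input = 214.6133 LSBs, so code = 215.
V_rec = 0 + 215·0.0257812 = 5.5429688 V.
Difference: -0.00996875 V → -9.969 mV.

-9.969 mV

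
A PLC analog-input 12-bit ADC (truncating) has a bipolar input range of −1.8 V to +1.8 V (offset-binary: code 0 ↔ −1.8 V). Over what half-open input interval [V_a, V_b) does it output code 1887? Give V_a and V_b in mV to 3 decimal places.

LSB = 3.6/2^12 = 0.879 mV.
V_a = V_low + 1887·LSB = -0.141504 V; V_b = V_low + 1888·LSB = -0.140625 V.

[-141.504 mV, -140.625 mV)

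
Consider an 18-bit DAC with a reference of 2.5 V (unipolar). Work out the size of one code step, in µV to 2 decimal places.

Full-scale span = 2.5 V.
LSB = 2.5 / 2^18 = 2.5 / 262144 = 9.53674e-06 V = 9.54 µV.

9.54 µV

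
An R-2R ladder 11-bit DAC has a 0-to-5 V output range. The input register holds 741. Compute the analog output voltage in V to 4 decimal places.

1.8091 V

LSB = 5 V / 2^11 = 2.441 mV.
V_out = 0 + 741 × 0.00244141 V = 1.80908 V.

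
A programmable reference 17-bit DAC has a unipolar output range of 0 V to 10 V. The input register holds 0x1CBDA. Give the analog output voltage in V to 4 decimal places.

8.9815 V

LSB = 10 V / 2^17 = 76.29 µV.
Code 0x1CBDA = 117722 decimal.
V_out = 0 + 117722 × 7.62939e-05 V = 8.98148 V.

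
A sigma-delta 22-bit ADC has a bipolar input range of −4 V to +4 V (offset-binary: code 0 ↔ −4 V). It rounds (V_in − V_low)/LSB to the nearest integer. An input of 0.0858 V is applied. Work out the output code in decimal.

code 2142136

With 4194304 levels over 8 V, one step is 1.91 µV.
Input sits at 2142135.910 steps above V_low.
Round → code 2142136.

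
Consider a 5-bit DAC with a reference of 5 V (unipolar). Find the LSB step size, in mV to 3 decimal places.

Full-scale span = 5 V.
LSB = 5 / 2^5 = 5 / 32 = 0.15625 V = 156.250 mV.

156.250 mV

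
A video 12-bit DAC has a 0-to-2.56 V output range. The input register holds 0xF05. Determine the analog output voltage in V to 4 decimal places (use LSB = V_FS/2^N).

LSB = 2.56 V / 2^12 = 0.625 mV.
Code 0xF05 = 3845 decimal.
V_out = 0 + 3845 × 0.000625 V = 2.40313 V.

2.4031 V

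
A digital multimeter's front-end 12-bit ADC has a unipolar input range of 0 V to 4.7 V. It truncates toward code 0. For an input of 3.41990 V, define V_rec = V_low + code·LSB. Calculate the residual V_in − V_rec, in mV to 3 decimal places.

0.466 mV

One LSB is 4.7 V / 4096 = 1.147 mV.
(V_in − V_low)/LSB = (3.41990 − 0)/0.00114746 = 2980.4065 → code 2980 (floor).
Code 2980 maps back to 0 + 2980×0.00114746 V = 3.4194336 V.
Error = 3.41990 − 3.4194336 = 0.000466406 V = 0.466 mV.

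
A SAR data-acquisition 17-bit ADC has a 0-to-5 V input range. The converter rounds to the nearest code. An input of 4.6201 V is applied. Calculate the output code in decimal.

LSB = 5 V / 131072 = 38.15 µV.
(4.6201 − 0) / 3.8147e-05 = 121113.149 LSBs.
Round → code 121113.

code 121113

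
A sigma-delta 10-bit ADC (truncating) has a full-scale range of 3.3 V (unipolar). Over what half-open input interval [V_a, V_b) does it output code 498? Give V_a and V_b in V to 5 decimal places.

[1.60488 V, 1.60811 V)

LSB = 3.3/2^10 = 3.223 mV.
V_a = V_low + 498·LSB = 1.60488 V; V_b = V_low + 499·LSB = 1.60811 V.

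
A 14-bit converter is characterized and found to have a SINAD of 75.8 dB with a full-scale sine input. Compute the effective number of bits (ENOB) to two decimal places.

ENOB = (SINAD − 1.76) / 6.02 = (75.8 − 1.76)/6.02 = 12.299.

12.30 bits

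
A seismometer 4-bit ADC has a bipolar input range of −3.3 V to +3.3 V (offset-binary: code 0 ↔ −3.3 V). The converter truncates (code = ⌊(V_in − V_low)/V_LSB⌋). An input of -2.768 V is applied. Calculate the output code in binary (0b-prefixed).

LSB = 6.6 V / 16 = 412.500 mV.
(-2.768 − (−3.3)) / 0.4125 = 1.290 LSBs.
Floor → code 1.
In binary (0b-prefixed): 0b1.

code 0b1 (decimal 1)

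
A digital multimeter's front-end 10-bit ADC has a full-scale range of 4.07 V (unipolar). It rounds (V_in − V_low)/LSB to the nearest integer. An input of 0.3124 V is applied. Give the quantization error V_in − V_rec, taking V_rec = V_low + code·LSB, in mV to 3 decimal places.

One LSB is 4.07 V / 1024 = 3.975 mV.
(V_in − V_low)/LSB = (0.3124 − 0)/0.00397461 = 78.5989 → code 79 (round).
Code 79 maps back to 0 + 79×0.00397461 V = 0.31399414 V.
Error = 0.3124 − 0.31399414 = -0.00159414 V = -1.594 mV.

-1.594 mV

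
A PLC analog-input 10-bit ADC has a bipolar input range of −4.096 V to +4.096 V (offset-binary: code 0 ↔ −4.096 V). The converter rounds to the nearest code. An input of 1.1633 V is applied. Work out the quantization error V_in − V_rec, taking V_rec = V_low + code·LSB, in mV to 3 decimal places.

Step size: 8.192 V ÷ 2^10 = 8.000 mV.
(1.1633 − (−4.096))/0.008 = 657.4125; round gives code 657.
V_rec = (−4.096) + 657·0.008 = 1.16 V.
Error = 1.1633 − 1.16 = 0.0033 V = 3.300 mV.

3.300 mV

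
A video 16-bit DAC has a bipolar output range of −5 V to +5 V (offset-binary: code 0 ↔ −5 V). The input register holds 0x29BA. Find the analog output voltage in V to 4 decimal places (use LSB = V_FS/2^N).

LSB = 10 V / 2^16 = 152.59 µV.
Code 0x29BA = 10682 decimal.
V_out = (−5) + 10682 × 0.000152588 V = -3.37006 V.

-3.3701 V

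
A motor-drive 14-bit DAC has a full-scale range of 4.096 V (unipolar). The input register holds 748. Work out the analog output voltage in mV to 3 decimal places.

187.000 mV

LSB = 4.096 V / 2^14 = 250.00 µV.
V_out = 0 + 748 × 0.00025 V = 0.187 V.
= 187.000 mV.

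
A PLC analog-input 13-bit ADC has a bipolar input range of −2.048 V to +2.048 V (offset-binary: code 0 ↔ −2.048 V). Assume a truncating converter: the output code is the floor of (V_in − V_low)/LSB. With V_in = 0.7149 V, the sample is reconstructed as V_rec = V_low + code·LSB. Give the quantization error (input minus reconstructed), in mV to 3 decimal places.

One LSB is 4.096 V / 8192 = 0.500 mV.
(V_in − V_low)/LSB = (0.7149 − (−2.048))/0.0005 = 5525.8000 → code 5525 (floor).
Reconstructed: 0.7145 V.
V_in − V_rec = 0.0004 V = 0.400 mV.

0.400 mV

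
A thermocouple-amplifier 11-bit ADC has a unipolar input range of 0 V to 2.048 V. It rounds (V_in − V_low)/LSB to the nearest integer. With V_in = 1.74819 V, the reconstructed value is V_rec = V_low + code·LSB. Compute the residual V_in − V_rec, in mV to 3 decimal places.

0.190 mV

One LSB is 2.048 V / 2048 = 1.000 mV.
(1.74819 − 0)/0.001 = 1748.1900; round gives code 1748.
V_rec = 0 + 1748·0.001 = 1.748 V.
Error = 1.74819 − 1.748 = 0.00019 V = 0.190 mV.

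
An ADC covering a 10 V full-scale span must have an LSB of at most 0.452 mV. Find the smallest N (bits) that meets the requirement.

15 bits

Number of steps required ≥ 10 V / 0.452 mV = 22123.89.
Need 2^N ≥ 22123.89; 2^14 = 16384, 2^15 = 32768.
Minimum N = 15.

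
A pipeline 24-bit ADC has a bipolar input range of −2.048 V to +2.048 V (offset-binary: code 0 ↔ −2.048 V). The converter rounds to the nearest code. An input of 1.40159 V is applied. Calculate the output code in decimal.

code 14129521

LSB = 4.096 V / 16777216 = 0.24 µV.
(V_in − V_low)/LSB = (1.40159 − (−2.048)) / 2.44141e-07 = 14129520.640.
round(14129520.640) = 14129521.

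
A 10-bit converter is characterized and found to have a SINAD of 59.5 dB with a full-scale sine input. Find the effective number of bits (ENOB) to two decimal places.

ENOB = (SINAD − 1.76) / 6.02 = (59.5 − 1.76)/6.02 = 9.591.

9.59 bits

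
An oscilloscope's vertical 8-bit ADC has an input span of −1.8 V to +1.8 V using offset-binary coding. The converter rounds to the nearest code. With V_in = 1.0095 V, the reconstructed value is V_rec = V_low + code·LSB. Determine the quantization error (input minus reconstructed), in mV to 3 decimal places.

-3.000 mV

One LSB is 3.6 V / 256 = 14.062 mV.
(1.0095 − (−1.8))/0.0140625 = 199.7867; round gives code 200.
Reconstructed: 1.0125 V.
V_in − V_rec = -0.003 V = -3.000 mV.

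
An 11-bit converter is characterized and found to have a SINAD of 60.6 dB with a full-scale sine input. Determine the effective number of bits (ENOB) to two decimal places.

9.77 bits

ENOB = (SINAD − 1.76) / 6.02 = (60.6 − 1.76)/6.02 = 9.774.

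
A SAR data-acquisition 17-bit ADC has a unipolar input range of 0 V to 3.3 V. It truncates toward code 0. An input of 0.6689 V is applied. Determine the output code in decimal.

code 26567

LSB = 3.3 V / 131072 = 25.18 µV.
(0.6689 − 0) / 2.5177e-05 = 26567.897 LSBs.
Floor → code 26567.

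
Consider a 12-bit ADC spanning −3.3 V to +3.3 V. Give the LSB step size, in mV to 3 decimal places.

Full-scale span = 6.6 V.
LSB = 6.6 / 2^12 = 6.6 / 4096 = 0.00161133 V = 1.611 mV.

1.611 mV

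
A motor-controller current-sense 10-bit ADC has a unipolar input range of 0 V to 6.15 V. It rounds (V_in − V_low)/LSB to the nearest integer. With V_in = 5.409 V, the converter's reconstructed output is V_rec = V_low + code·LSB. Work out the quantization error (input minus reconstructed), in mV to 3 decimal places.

-2.279 mV

Step size: 6.15 V ÷ 2^10 = 6.006 mV.
Scaled input = 900.6205 LSBs, so code = 901.
Code 901 maps back to 0 + 901×0.00600586 V = 5.4112793 V.
Difference: -0.0022793 V → -2.279 mV.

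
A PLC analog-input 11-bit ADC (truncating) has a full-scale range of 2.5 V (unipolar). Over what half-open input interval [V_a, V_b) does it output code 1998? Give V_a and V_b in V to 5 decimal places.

[2.43896 V, 2.44019 V)

LSB = 2.5/2^11 = 1.221 mV.
V_a = V_low + 1998·LSB = 2.43896 V; V_b = V_low + 1999·LSB = 2.44019 V.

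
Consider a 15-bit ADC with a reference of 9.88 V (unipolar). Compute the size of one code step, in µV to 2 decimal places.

301.51 µV

Full-scale span = 9.88 V.
LSB = 9.88 / 2^15 = 9.88 / 32768 = 0.000301514 V = 301.51 µV.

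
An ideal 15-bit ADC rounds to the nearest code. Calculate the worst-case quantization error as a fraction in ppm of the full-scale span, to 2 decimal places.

15.26 ppm

Rounding → worst-case error = ½ LSB = V_FS/2^16, so 1e+06/65536 = 15.2588 ppm of full scale.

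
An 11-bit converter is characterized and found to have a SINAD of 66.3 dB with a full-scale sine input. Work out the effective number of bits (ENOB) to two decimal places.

ENOB = (SINAD − 1.76) / 6.02 = (66.3 − 1.76)/6.02 = 10.721.

10.72 bits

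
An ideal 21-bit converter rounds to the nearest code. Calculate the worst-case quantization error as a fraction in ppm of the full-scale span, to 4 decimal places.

Rounding → worst-case error = ½ LSB = V_FS/2^22, so 1e+06/4194304 = 0.238419 ppm of full scale.

0.2384 ppm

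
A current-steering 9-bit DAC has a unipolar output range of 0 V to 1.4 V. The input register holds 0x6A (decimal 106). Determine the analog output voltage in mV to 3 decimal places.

289.844 mV

LSB = 1.4 V / 2^9 = 2.734 mV.
Code 0x6A = 106 decimal.
V_out = 0 + 106 × 0.00273437 V = 0.289844 V.
= 289.844 mV.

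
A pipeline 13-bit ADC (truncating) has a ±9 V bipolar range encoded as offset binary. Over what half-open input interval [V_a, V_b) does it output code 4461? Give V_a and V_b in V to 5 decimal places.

[0.80200 V, 0.80420 V)

LSB = 18/2^13 = 2.197 mV.
V_a = V_low + 4461·LSB = 0.802002 V; V_b = V_low + 4462·LSB = 0.804199 V.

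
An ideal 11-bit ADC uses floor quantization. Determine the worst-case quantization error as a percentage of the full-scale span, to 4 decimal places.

Truncating → worst-case error = 1 LSB = V_FS/2^11, so 100/2048 = 0.0488281 % of full scale.

0.0488 %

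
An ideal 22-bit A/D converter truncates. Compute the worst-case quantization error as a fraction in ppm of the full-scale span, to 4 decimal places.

0.2384 ppm

Truncating → worst-case error = 1 LSB = V_FS/2^22, so 1e+06/4194304 = 0.238419 ppm of full scale.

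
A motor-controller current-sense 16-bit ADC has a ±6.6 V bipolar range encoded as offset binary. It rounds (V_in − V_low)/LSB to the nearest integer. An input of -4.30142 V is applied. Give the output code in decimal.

With 65536 levels over 13.2 V, one step is 201.42 µV.
(V_in − V_low)/LSB = (-4.30142 − (−6.6)) / 0.000201416 = 11412.101.
round(11412.101) = 11412.

code 11412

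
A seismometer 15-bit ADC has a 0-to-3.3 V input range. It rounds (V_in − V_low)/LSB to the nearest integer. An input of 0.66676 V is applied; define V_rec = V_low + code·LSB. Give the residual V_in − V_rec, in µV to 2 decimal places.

-27.72 µV

LSB = 3.3/2^15 = 100.71 µV.
(V_in − V_low)/LSB = (0.66676 − 0)/0.000100708 = 6620.7248 → code 6621 (round).
V_rec = 0 + 6621·0.000100708 = 0.66678772 V.
Difference: -2.77197e-05 V → -27.72 µV.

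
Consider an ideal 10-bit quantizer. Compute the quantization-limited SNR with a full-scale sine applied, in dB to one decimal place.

SNR ≈ 6.02·N + 1.76 dB = 6.02·10 + 1.76 = 61.96 dB.

62.0 dB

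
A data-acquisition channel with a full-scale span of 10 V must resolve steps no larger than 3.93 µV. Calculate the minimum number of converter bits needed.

22 bits

Number of steps required ≥ 10 V / 3.93 µV = 2544529.26.
Need 2^N ≥ 2544529.26; 2^21 = 2097152, 2^22 = 4194304.
Minimum N = 22.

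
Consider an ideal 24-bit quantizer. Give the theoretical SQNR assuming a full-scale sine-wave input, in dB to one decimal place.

146.2 dB

SNR ≈ 6.02·N + 1.76 dB = 6.02·24 + 1.76 = 146.24 dB.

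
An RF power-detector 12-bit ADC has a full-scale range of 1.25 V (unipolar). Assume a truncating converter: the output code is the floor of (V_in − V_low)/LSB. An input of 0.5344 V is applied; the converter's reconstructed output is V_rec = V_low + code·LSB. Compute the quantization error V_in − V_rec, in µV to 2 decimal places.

LSB = 1.25/2^12 = 305.18 µV.
(V_in − V_low)/LSB = (0.5344 − 0)/0.000305176 = 1751.1219 → code 1751 (floor).
Code 1751 maps back to 0 + 1751×0.000305176 V = 0.53436279 V.
Difference: 3.7207e-05 V → 37.21 µV.

37.21 µV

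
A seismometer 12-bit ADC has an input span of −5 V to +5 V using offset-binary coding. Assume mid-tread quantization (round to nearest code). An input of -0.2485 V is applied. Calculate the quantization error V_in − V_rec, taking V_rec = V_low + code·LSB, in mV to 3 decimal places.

Step size: 10 V ÷ 2^12 = 2.441 mV.
Scaled input = 1946.2144 LSBs, so code = 1946.
V_rec = (−5) + 1946·0.00244141 = -0.24902344 V.
Error = -0.2485 − (−0.24902344) = 0.000523438 V = 0.523 mV.

0.523 mV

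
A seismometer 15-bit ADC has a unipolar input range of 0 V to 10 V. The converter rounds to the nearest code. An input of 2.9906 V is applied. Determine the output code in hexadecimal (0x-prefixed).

LSB = 10 V / 32768 = 305.18 µV.
(V_in − V_low)/LSB = (2.9906 − 0) / 0.000305176 = 9799.598.
round(9799.598) = 9800.
In hexadecimal (0x-prefixed): 0x2648.

code 0x2648 (decimal 9800)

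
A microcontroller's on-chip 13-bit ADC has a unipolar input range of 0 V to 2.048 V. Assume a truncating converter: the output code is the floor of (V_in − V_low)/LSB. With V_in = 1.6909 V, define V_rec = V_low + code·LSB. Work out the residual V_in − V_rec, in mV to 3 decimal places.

LSB = 2.048/2^13 = 250.00 µV.
(1.6909 − 0)/0.00025 = 6763.6000; ⌊·⌋ gives code 6763.
Code 6763 maps back to 0 + 6763×0.00025 V = 1.69075 V.
Difference: 0.00015 V → 0.150 mV.

0.150 mV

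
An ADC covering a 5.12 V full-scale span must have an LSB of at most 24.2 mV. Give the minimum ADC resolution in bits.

8 bits

Number of steps required ≥ 5.12 V / 24.2 mV = 211.57.
Need 2^N ≥ 211.57; 2^7 = 128, 2^8 = 256.
Minimum N = 8.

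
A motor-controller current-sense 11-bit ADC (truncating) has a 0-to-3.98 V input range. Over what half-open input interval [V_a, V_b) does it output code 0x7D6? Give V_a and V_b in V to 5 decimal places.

[3.89838 V, 3.90032 V)

LSB = 3.98/2^11 = 1.943 mV.
Code 0x7D6 = 2006 decimal.
V_a = V_low + 2006·LSB = 3.89838 V; V_b = V_low + 2007·LSB = 3.90032 V.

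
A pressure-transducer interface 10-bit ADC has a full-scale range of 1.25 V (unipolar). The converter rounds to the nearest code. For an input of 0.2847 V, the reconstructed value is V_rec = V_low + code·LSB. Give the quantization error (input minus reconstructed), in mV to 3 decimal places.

One LSB is 1.25 V / 1024 = 1.221 mV.
(0.2847 − 0)/0.0012207 = 233.2262; round gives code 233.
Code 233 maps back to 0 + 233×0.0012207 V = 0.28442383 V.
Error = 0.2847 − 0.28442383 = 0.000276172 V = 0.276 mV.

0.276 mV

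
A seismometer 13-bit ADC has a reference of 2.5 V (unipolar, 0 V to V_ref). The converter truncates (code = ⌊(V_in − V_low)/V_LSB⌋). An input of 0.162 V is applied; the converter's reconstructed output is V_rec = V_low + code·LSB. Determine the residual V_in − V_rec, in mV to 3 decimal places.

LSB = 2.5/2^13 = 305.18 µV.
Scaled input = 530.8416 LSBs, so code = 530.
Reconstructed: 0.16174316 V.
Error = 0.162 − 0.16174316 = 0.000256836 V = 0.257 mV.

0.257 mV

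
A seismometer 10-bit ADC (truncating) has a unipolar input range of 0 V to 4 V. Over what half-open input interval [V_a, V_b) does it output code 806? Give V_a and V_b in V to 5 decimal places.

LSB = 4/2^10 = 3.906 mV.
V_a = V_low + 806·LSB = 3.14844 V; V_b = V_low + 807·LSB = 3.15234 V.

[3.14844 V, 3.15234 V)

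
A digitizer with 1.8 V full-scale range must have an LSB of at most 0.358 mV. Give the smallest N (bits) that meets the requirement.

Number of steps required ≥ 1.8 V / 0.358 mV = 5027.93.
Need 2^N ≥ 5027.93; 2^12 = 4096, 2^13 = 8192.
Minimum N = 13.

13 bits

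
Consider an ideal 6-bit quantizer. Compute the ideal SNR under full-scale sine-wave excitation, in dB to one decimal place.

37.9 dB

SNR ≈ 6.02·N + 1.76 dB = 6.02·6 + 1.76 = 37.88 dB.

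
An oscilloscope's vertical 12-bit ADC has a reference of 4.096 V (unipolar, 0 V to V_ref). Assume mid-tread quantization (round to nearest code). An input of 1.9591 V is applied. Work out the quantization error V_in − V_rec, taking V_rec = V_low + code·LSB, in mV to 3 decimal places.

0.100 mV

One LSB is 4.096 V / 4096 = 1.000 mV.
(V_in − V_low)/LSB = (1.9591 − 0)/0.001 = 1959.1000 → code 1959 (round).
Code 1959 maps back to 0 + 1959×0.001 V = 1.959 V.
Difference: 0.0001 V → 0.100 mV.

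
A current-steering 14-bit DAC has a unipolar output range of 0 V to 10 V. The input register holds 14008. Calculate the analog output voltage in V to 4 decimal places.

LSB = 10 V / 2^14 = 0.610 mV.
V_out = 0 + 14008 × 0.000610352 V = 8.5498 V.

8.5498 V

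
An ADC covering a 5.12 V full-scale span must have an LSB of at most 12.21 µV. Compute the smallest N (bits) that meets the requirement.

Number of steps required ≥ 5.12 V / 12.21 µV = 419328.42.
Need 2^N ≥ 419328.42; 2^18 = 262144, 2^19 = 524288.
Minimum N = 19.

19 bits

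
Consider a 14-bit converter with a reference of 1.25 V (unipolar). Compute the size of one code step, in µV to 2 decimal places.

Full-scale span = 1.25 V.
LSB = 1.25 / 2^14 = 1.25 / 16384 = 7.62939e-05 V = 76.29 µV.

76.29 µV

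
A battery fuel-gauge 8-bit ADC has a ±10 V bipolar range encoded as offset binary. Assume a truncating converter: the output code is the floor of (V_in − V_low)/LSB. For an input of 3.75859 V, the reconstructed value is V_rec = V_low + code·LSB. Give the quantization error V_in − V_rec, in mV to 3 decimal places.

8.590 mV

Step size: 20 V ÷ 2^8 = 78.125 mV.
(V_in − V_low)/LSB = (3.75859 − (−10))/0.078125 = 176.1100 → code 176 (floor).
Code 176 maps back to (−10) + 176×0.078125 V = 3.75 V.
V_in − V_rec = 0.00859 V = 8.590 mV.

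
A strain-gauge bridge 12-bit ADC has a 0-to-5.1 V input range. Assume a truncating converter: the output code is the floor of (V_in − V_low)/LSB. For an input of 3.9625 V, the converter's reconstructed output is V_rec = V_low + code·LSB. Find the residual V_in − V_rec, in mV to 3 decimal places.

Step size: 5.1 V ÷ 2^12 = 1.245 mV.
(V_in − V_low)/LSB = (3.9625 − 0)/0.00124512 = 3182.4314 → code 3182 (floor).
V_rec = 0 + 3182·0.00124512 = 3.9619629 V.
Difference: 0.000537109 V → 0.537 mV.

0.537 mV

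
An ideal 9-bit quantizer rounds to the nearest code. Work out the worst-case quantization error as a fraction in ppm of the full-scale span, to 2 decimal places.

976.56 ppm

Rounding → worst-case error = ½ LSB = V_FS/2^10, so 1e+06/1024 = 976.562 ppm of full scale.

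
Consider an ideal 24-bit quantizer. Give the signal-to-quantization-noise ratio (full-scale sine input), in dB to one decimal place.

SNR ≈ 6.02·N + 1.76 dB = 6.02·24 + 1.76 = 146.24 dB.

146.2 dB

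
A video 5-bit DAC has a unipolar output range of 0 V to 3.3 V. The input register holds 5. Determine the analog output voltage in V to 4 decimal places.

LSB = 3.3 V / 2^5 = 103.125 mV.
V_out = 0 + 5 × 0.103125 V = 0.515625 V.

0.5156 V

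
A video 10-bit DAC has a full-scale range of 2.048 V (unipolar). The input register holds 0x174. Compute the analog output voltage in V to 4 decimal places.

LSB = 2.048 V / 2^10 = 2.000 mV.
Code 0x174 = 372 decimal.
V_out = 0 + 372 × 0.002 V = 0.744 V.

0.7440 V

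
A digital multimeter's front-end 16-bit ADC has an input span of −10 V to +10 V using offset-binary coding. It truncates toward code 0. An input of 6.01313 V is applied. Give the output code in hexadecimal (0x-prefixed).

LSB = 20 V / 65536 = 305.18 µV.
Input sits at 52471.824 steps above V_low.
Floor → code 52471.
In hexadecimal (0x-prefixed): 0xCCF7.

code 0xCCF7 (decimal 52471)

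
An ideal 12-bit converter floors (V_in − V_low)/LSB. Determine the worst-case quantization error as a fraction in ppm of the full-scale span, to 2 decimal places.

244.14 ppm

Truncating → worst-case error = 1 LSB = V_FS/2^12, so 1e+06/4096 = 244.141 ppm of full scale.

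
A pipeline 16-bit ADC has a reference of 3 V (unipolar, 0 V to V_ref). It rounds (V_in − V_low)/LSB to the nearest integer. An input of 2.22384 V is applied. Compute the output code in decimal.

code 48581

LSB = 3 V / 65536 = 45.78 µV.
(2.22384 − 0) / 4.57764e-05 = 48580.526 LSBs.
round(48580.526) = 48581.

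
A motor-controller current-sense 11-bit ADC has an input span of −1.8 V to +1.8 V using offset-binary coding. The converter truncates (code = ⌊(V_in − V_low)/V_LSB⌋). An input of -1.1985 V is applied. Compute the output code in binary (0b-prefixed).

With 2048 levels over 3.6 V, one step is 1.758 mV.
(-1.1985 − (−1.8)) / 0.00175781 = 342.187 LSBs.
So the output code is 342.
In binary (0b-prefixed): 0b101010110.

code 0b101010110 (decimal 342)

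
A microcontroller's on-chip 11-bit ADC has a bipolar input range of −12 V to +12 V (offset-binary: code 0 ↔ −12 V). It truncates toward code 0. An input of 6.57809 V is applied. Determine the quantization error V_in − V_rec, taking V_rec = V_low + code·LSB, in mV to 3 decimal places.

LSB = 24/2^11 = 11.719 mV.
(6.57809 − (−12))/0.0117188 = 1585.3303; ⌊·⌋ gives code 1585.
Code 1585 maps back to (−12) + 1585×0.0117188 V = 6.5742188 V.
Difference: 0.00387125 V → 3.871 mV.

3.871 mV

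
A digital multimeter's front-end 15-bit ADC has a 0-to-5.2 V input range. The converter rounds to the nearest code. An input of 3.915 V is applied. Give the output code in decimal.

LSB = 5.2 V / 32768 = 158.69 µV.
Input sits at 24670.523 steps above V_low.
So the output code is 24671.

code 24671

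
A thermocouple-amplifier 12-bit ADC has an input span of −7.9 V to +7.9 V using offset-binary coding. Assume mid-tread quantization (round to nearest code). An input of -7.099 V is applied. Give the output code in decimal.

With 4096 levels over 15.8 V, one step is 3.857 mV.
Input sits at 207.652 steps above V_low.
Round → code 208.

code 208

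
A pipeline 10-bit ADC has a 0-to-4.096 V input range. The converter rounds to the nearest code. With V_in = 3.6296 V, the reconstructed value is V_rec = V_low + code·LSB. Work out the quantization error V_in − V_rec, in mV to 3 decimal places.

1.600 mV

Step size: 4.096 V ÷ 2^10 = 4.000 mV.
(V_in − V_low)/LSB = (3.6296 − 0)/0.004 = 907.4000 → code 907 (round).
V_rec = 0 + 907·0.004 = 3.628 V.
Error = 3.6296 − 3.628 = 0.0016 V = 1.600 mV.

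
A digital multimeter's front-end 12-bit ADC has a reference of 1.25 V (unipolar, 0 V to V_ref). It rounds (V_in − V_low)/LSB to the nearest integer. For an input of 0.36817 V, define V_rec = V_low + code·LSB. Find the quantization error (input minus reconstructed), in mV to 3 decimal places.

0.128 mV

Step size: 1.25 V ÷ 2^12 = 305.18 µV.
(0.36817 − 0)/0.000305176 = 1206.4195; round gives code 1206.
V_rec = 0 + 1206·0.000305176 = 0.36804199 V.
Error = 0.36817 − 0.36804199 = 0.000128008 V = 0.128 mV.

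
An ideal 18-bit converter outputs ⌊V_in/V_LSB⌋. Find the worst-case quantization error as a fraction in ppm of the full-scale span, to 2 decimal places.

Truncating → worst-case error = 1 LSB = V_FS/2^18, so 1e+06/262144 = 3.8147 ppm of full scale.

3.81 ppm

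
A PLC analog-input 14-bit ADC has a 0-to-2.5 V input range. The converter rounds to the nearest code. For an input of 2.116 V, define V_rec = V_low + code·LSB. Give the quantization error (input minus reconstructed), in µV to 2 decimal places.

LSB = 2.5/2^14 = 152.59 µV.
(2.116 − 0)/0.000152588 = 13867.4176; round gives code 13867.
Reconstructed: 2.1159363 V.
Error = 2.116 − 2.1159363 = 6.37207e-05 V = 63.72 µV.

63.72 µV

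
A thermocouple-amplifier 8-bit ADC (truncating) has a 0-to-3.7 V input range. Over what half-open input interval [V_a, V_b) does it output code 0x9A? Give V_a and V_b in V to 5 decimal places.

[2.22578 V, 2.24023 V)

LSB = 3.7/2^8 = 14.453 mV.
Code 0x9A = 154 decimal.
V_a = V_low + 154·LSB = 2.22578 V; V_b = V_low + 155·LSB = 2.24023 V.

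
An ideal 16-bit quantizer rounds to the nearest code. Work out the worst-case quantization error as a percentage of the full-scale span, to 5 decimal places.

Rounding → worst-case error = ½ LSB = V_FS/2^17, so 100/131072 = 0.000762939 % of full scale.

0.00076 %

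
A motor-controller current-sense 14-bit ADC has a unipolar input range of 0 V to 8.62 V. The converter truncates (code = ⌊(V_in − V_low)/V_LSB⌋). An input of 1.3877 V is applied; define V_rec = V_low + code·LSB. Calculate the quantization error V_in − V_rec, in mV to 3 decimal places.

0.314 mV

LSB = 8.62/2^14 = 0.526 mV.
(1.3877 − 0)/0.000526123 = 2637.5959; ⌊·⌋ gives code 2637.
Reconstructed: 1.3873865 V.
V_in − V_rec = 0.000313525 V = 0.314 mV.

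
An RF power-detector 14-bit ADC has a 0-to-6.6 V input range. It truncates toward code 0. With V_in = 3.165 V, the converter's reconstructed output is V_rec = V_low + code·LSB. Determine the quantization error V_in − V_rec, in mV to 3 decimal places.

One LSB is 6.6 V / 16384 = 402.83 µV.
(V_in − V_low)/LSB = (3.165 − 0)/0.000402832 = 7856.8727 → code 7856 (floor).
Reconstructed: 3.1646484 V.
Difference: 0.000351562 V → 0.352 mV.

0.352 mV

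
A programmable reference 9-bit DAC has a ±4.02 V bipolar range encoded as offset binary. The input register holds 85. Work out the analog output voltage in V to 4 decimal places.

LSB = 8.04 V / 2^9 = 15.703 mV.
V_out = (−4.02) + 85 × 0.0157031 V = -2.68523 V.

-2.6852 V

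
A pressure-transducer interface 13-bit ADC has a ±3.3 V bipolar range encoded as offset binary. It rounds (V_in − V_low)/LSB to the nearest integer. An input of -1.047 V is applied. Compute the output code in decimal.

code 2796

Full-scale span = 6.6 V; LSB = 6.6/2^13 = 0.806 mV.
(-1.047 − (−3.3)) / 0.000805664 = 2796.451 LSBs.
So the output code is 2796.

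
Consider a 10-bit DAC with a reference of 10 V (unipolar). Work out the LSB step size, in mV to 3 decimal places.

Full-scale span = 10 V.
LSB = 10 / 2^10 = 10 / 1024 = 0.00976562 V = 9.766 mV.

9.766 mV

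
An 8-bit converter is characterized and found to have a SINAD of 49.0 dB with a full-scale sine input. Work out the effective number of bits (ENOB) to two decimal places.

ENOB = (SINAD − 1.76) / 6.02 = (49.0 − 1.76)/6.02 = 7.847.

7.85 bits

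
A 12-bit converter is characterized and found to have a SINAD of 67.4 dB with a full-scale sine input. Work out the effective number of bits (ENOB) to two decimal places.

10.90 bits

ENOB = (SINAD − 1.76) / 6.02 = (67.4 − 1.76)/6.02 = 10.904.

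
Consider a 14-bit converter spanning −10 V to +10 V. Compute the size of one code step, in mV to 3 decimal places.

Full-scale span = 20 V.
LSB = 20 / 2^14 = 20 / 16384 = 0.0012207 V = 1.221 mV.

1.221 mV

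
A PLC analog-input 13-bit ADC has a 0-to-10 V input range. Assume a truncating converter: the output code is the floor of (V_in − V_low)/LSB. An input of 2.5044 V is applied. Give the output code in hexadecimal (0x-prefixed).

LSB = 10 V / 8192 = 1.221 mV.
(V_in − V_low)/LSB = (2.5044 − 0) / 0.0012207 = 2051.604.
So the output code is 2051.
In hexadecimal (0x-prefixed): 0x803.

code 0x803 (decimal 2051)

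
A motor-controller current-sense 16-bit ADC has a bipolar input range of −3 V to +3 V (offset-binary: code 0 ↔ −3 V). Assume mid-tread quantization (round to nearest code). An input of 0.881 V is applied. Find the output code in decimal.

Full-scale span = 6 V; LSB = 6/2^16 = 91.55 µV.
(V_in − V_low)/LSB = (0.881 − (−3)) / 9.15527e-05 = 42390.869.
round(42390.869) = 42391.

code 42391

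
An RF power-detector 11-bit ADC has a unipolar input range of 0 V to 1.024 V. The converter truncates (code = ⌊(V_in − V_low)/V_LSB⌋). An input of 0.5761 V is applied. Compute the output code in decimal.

code 1152

LSB = 1.024 V / 2048 = 0.500 mV.
Input sits at 1152.200 steps above V_low.
Floor → code 1152.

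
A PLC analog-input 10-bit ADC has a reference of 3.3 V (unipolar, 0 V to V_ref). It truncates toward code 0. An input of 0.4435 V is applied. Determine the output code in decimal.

Full-scale span = 3.3 V; LSB = 3.3/2^10 = 3.223 mV.
Input sits at 137.619 steps above V_low.
⌊·⌋(137.619) = 137.

code 137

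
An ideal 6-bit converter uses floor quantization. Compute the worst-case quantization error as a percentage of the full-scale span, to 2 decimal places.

1.56 %

Truncating → worst-case error = 1 LSB = V_FS/2^6, so 100/64 = 1.5625 % of full scale.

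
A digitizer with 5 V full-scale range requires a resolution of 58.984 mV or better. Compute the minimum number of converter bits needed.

7 bits

Number of steps required ≥ 5 V / 58.984 mV = 84.77.
Need 2^N ≥ 84.77; 2^6 = 64, 2^7 = 128.
Minimum N = 7.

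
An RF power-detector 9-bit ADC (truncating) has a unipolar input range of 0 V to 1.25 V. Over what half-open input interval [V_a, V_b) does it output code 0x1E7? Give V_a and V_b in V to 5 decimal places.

[1.18896 V, 1.19141 V)

LSB = 1.25/2^9 = 2.441 mV.
Code 0x1E7 = 487 decimal.
V_a = V_low + 487·LSB = 1.18896 V; V_b = V_low + 488·LSB = 1.19141 V.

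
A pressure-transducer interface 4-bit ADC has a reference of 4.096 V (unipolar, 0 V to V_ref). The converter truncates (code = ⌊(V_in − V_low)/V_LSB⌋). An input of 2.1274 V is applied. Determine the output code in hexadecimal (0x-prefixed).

LSB = 4.096 V / 16 = 256.000 mV.
Input sits at 8.310 steps above V_low.
⌊·⌋(8.310) = 8.
In hexadecimal (0x-prefixed): 0x8.

code 0x8 (decimal 8)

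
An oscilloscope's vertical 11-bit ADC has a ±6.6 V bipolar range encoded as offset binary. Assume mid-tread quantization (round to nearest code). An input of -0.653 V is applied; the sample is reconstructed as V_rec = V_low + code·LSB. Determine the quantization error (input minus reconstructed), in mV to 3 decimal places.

Step size: 13.2 V ÷ 2^11 = 6.445 mV.
(-0.653 − (−6.6))/0.00644531 = 922.6861; round gives code 923.
Code 923 maps back to (−6.6) + 923×0.00644531 V = -0.65097656 V.
Error = -0.653 − (−0.65097656) = -0.00202344 V = -2.023 mV.

-2.023 mV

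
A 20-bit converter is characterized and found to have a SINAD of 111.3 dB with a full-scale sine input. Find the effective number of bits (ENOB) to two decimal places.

18.20 bits

ENOB = (SINAD − 1.76) / 6.02 = (111.3 − 1.76)/6.02 = 18.196.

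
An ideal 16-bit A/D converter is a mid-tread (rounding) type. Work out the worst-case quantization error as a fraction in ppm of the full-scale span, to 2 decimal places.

7.63 ppm

Rounding → worst-case error = ½ LSB = V_FS/2^17, so 1e+06/131072 = 7.62939 ppm of full scale.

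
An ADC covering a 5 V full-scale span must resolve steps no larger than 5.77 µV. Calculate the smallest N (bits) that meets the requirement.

Number of steps required ≥ 5 V / 5.77 µV = 866551.13.
Need 2^N ≥ 866551.13; 2^19 = 524288, 2^20 = 1048576.
Minimum N = 20.

20 bits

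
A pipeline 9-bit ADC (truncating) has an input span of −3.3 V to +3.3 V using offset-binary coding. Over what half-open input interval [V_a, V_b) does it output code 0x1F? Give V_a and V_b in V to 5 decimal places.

LSB = 6.6/2^9 = 12.891 mV.
Code 0x1F = 31 decimal.
V_a = V_low + 31·LSB = -2.90039 V; V_b = V_low + 32·LSB = -2.8875 V.

[-2.90039 V, -2.88750 V)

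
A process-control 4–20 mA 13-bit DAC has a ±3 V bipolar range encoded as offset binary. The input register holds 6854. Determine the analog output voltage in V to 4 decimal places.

2.0200 V

LSB = 6 V / 2^13 = 0.732 mV.
V_out = (−3) + 6854 × 0.000732422 V = 2.02002 V.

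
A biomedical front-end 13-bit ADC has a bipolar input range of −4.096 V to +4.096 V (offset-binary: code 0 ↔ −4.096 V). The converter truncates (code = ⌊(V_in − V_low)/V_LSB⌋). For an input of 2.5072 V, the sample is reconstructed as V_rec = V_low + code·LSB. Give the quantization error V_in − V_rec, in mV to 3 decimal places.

0.200 mV

One LSB is 8.192 V / 8192 = 1.000 mV.
(V_in − V_low)/LSB = (2.5072 − (−4.096))/0.001 = 6603.2000 → code 6603 (floor).
Code 6603 maps back to (−4.096) + 6603×0.001 V = 2.507 V.
Error = 2.5072 − 2.507 = 0.0002 V = 0.200 mV.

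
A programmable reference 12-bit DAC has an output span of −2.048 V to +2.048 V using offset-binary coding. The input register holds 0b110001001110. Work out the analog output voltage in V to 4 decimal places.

1.1020 V

LSB = 4.096 V / 2^12 = 1.000 mV.
Code 0b110001001110 = 3150 decimal.
V_out = (−2.048) + 3150 × 0.001 V = 1.102 V.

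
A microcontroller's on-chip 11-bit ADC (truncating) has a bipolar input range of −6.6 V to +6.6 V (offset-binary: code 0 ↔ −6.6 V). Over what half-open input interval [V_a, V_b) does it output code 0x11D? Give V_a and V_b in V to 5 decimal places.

LSB = 13.2/2^11 = 6.445 mV.
Code 0x11D = 285 decimal.
V_a = V_low + 285·LSB = -4.76309 V; V_b = V_low + 286·LSB = -4.75664 V.

[-4.76309 V, -4.75664 V)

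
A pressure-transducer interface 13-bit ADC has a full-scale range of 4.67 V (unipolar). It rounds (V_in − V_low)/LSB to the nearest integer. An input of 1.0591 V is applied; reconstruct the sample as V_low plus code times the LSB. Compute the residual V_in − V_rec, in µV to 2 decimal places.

LSB = 4.67/2^13 = 0.570 mV.
Scaled input = 1857.8474 LSBs, so code = 1858.
Code 1858 maps back to 0 + 1858×0.000570068 V = 1.059187 V.
Error = 1.0591 − 1.059187 = -8.70117e-05 V = -87.01 µV.

-87.01 µV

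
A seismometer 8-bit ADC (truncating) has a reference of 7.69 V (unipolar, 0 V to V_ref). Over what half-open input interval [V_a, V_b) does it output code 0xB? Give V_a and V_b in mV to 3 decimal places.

[330.430 mV, 360.469 mV)

LSB = 7.69/2^8 = 30.039 mV.
Code 0xB = 11 decimal.
V_a = V_low + 11·LSB = 0.33043 V; V_b = V_low + 12·LSB = 0.360469 V.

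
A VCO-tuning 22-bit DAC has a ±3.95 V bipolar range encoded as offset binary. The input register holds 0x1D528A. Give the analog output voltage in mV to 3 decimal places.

LSB = 7.9 V / 2^22 = 1.88 µV.
Code 0x1D528A = 1921674 decimal.
V_out = (−3.95) + 1921674 × 1.88351e-06 V = -0.330514 V.
= -330.514 mV.

-330.514 mV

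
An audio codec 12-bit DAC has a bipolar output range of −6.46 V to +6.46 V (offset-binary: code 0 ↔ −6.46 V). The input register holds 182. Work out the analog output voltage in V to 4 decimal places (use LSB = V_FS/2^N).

-5.8859 V

LSB = 12.92 V / 2^12 = 3.154 mV.
V_out = (−6.46) + 182 × 0.0031543 V = -5.88592 V.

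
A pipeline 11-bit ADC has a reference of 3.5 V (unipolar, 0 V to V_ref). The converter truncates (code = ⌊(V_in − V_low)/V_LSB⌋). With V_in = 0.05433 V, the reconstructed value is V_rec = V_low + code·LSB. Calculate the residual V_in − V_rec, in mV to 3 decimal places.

LSB = 3.5/2^11 = 1.709 mV.
(V_in − V_low)/LSB = (0.05433 − 0)/0.00170898 = 31.7908 → code 31 (floor).
Reconstructed: 0.052978516 V.
Difference: 0.00135148 V → 1.351 mV.

1.351 mV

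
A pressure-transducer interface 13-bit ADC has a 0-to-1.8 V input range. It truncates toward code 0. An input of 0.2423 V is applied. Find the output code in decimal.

Full-scale span = 1.8 V; LSB = 1.8/2^13 = 219.73 µV.
(0.2423 − 0) / 0.000219727 = 1102.734 LSBs.
⌊·⌋(1102.734) = 1102.

code 1102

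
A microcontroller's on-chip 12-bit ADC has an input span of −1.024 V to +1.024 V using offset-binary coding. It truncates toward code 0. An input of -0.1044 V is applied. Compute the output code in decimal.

code 1839

Full-scale span = 2.048 V; LSB = 2.048/2^12 = 0.500 mV.
(-0.1044 − (−1.024)) / 0.0005 = 1839.200 LSBs.
Floor → code 1839.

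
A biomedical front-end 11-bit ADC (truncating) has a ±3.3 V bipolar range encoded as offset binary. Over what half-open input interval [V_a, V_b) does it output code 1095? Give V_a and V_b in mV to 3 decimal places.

LSB = 6.6/2^11 = 3.223 mV.
V_a = V_low + 1095·LSB = 0.228809 V; V_b = V_low + 1096·LSB = 0.232031 V.

[228.809 mV, 232.031 mV)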